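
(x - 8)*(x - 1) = x^2 - 9*x + 8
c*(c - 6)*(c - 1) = c^3 - 7*c^2 + 6*c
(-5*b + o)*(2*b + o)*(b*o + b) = -10*b^3*o - 10*b^3 - 3*b^2*o^2 - 3*b^2*o + b*o^3 + b*o^2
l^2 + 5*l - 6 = (l - 1)*(l + 6)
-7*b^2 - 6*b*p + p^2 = (-7*b + p)*(b + p)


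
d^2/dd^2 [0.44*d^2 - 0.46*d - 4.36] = 0.880000000000000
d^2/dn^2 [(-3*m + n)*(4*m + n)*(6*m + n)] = 14*m + 6*n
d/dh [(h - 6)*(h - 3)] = 2*h - 9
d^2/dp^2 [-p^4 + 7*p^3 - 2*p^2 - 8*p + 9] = -12*p^2 + 42*p - 4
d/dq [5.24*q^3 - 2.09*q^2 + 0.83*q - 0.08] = 15.72*q^2 - 4.18*q + 0.83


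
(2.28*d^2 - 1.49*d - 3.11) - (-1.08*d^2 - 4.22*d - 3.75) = 3.36*d^2 + 2.73*d + 0.64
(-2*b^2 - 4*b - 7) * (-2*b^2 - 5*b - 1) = 4*b^4 + 18*b^3 + 36*b^2 + 39*b + 7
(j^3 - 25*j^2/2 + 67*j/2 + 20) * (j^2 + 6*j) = j^5 - 13*j^4/2 - 83*j^3/2 + 221*j^2 + 120*j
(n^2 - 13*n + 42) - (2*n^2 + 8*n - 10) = -n^2 - 21*n + 52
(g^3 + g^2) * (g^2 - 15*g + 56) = g^5 - 14*g^4 + 41*g^3 + 56*g^2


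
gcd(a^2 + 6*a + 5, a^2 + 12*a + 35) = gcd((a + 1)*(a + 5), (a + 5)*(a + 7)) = a + 5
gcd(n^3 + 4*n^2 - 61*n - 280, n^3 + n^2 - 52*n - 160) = n^2 - 3*n - 40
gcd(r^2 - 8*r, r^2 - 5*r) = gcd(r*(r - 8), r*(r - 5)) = r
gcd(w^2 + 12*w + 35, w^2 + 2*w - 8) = 1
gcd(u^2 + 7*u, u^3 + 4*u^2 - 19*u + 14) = u + 7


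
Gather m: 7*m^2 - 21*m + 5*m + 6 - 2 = 7*m^2 - 16*m + 4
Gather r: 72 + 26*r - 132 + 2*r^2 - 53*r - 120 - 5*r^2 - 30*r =-3*r^2 - 57*r - 180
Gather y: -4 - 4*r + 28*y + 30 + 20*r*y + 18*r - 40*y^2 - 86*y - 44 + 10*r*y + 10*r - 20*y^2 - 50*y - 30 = 24*r - 60*y^2 + y*(30*r - 108) - 48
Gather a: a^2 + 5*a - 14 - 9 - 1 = a^2 + 5*a - 24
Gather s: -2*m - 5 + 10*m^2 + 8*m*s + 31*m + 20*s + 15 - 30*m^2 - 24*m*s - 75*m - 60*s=-20*m^2 - 46*m + s*(-16*m - 40) + 10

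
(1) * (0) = 0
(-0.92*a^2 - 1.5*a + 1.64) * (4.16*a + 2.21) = -3.8272*a^3 - 8.2732*a^2 + 3.5074*a + 3.6244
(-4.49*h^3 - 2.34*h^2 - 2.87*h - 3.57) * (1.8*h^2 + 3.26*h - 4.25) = -8.082*h^5 - 18.8494*h^4 + 6.2881*h^3 - 5.8372*h^2 + 0.5593*h + 15.1725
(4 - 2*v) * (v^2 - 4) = -2*v^3 + 4*v^2 + 8*v - 16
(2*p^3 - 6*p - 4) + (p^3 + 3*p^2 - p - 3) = 3*p^3 + 3*p^2 - 7*p - 7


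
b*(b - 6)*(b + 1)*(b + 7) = b^4 + 2*b^3 - 41*b^2 - 42*b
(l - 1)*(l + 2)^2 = l^3 + 3*l^2 - 4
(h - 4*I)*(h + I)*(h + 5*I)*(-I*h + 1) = -I*h^4 + 3*h^3 - 17*I*h^2 + 39*h + 20*I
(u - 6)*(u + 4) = u^2 - 2*u - 24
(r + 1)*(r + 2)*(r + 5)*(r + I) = r^4 + 8*r^3 + I*r^3 + 17*r^2 + 8*I*r^2 + 10*r + 17*I*r + 10*I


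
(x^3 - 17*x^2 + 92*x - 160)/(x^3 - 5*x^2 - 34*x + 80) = (x^2 - 9*x + 20)/(x^2 + 3*x - 10)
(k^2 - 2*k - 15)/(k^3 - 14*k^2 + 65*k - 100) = (k + 3)/(k^2 - 9*k + 20)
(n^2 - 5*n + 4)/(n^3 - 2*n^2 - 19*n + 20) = (n - 4)/(n^2 - n - 20)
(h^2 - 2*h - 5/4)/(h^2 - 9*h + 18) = (h^2 - 2*h - 5/4)/(h^2 - 9*h + 18)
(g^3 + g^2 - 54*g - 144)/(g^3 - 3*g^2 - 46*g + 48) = (g + 3)/(g - 1)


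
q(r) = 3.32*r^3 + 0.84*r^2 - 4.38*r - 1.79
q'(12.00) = 1450.02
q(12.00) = 5803.57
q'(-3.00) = 80.22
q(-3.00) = -70.73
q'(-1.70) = 21.55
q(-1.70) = -8.23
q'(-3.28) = 97.26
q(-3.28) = -95.54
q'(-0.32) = -3.90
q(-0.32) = -0.41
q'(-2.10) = 36.02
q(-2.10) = -19.63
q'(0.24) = -3.40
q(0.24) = -2.75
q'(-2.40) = 48.96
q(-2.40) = -32.34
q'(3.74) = 141.22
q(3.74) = 167.26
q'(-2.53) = 55.12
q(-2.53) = -39.10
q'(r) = 9.96*r^2 + 1.68*r - 4.38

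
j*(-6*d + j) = -6*d*j + j^2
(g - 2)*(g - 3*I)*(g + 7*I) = g^3 - 2*g^2 + 4*I*g^2 + 21*g - 8*I*g - 42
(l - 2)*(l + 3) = l^2 + l - 6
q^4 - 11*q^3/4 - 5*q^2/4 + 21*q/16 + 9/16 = (q - 3)*(q - 3/4)*(q + 1/2)^2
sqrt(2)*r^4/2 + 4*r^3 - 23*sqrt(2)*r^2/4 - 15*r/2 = r*(r - 3*sqrt(2)/2)*(r + 5*sqrt(2))*(sqrt(2)*r/2 + 1/2)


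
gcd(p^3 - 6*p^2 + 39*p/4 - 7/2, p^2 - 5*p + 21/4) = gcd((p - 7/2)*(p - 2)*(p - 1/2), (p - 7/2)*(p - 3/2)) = p - 7/2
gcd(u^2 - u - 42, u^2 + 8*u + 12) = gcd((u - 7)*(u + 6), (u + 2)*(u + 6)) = u + 6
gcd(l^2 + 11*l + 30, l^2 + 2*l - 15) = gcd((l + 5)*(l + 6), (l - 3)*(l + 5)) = l + 5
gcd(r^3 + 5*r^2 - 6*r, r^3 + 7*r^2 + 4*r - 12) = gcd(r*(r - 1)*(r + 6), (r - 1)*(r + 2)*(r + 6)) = r^2 + 5*r - 6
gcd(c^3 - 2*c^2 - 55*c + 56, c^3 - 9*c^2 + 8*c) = c^2 - 9*c + 8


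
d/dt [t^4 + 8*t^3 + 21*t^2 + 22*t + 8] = 4*t^3 + 24*t^2 + 42*t + 22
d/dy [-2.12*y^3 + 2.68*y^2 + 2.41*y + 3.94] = -6.36*y^2 + 5.36*y + 2.41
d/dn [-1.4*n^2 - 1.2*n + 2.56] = -2.8*n - 1.2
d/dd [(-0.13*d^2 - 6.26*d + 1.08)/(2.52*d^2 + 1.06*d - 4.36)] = (15.6374*d^2 - 4.3096*d + 26.1488)/(6.3504*d^4 + 5.3424*d^3 - 20.8508*d^2 - 9.2432*d + 19.0096)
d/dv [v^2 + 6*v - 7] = 2*v + 6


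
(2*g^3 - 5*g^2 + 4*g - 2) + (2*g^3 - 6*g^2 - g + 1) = 4*g^3 - 11*g^2 + 3*g - 1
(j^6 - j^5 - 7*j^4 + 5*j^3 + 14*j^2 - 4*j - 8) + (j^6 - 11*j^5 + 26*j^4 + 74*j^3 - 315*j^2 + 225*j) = 2*j^6 - 12*j^5 + 19*j^4 + 79*j^3 - 301*j^2 + 221*j - 8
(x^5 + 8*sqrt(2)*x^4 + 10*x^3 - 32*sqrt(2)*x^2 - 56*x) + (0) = x^5 + 8*sqrt(2)*x^4 + 10*x^3 - 32*sqrt(2)*x^2 - 56*x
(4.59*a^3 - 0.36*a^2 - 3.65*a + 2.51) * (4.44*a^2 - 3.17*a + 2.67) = 20.3796*a^5 - 16.1487*a^4 - 2.8095*a^3 + 21.7537*a^2 - 17.7022*a + 6.7017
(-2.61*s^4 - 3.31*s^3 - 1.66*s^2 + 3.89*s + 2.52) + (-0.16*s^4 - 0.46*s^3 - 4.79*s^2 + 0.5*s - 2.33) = -2.77*s^4 - 3.77*s^3 - 6.45*s^2 + 4.39*s + 0.19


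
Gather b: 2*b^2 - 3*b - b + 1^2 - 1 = 2*b^2 - 4*b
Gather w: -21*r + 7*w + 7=-21*r + 7*w + 7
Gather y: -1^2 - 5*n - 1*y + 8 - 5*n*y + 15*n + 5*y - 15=10*n + y*(4 - 5*n) - 8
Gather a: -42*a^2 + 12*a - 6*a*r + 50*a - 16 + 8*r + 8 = -42*a^2 + a*(62 - 6*r) + 8*r - 8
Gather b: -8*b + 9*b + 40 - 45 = b - 5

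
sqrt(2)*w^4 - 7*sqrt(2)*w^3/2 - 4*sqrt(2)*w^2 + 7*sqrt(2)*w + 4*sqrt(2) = (w - 4)*(w - sqrt(2))*(w + sqrt(2))*(sqrt(2)*w + sqrt(2)/2)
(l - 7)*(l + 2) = l^2 - 5*l - 14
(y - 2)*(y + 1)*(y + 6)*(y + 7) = y^4 + 12*y^3 + 27*y^2 - 68*y - 84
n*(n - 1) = n^2 - n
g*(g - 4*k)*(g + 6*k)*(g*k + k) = g^4*k + 2*g^3*k^2 + g^3*k - 24*g^2*k^3 + 2*g^2*k^2 - 24*g*k^3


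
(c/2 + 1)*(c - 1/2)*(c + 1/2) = c^3/2 + c^2 - c/8 - 1/4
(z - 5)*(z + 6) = z^2 + z - 30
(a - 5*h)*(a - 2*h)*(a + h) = a^3 - 6*a^2*h + 3*a*h^2 + 10*h^3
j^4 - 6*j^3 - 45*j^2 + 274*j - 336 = (j - 8)*(j - 3)*(j - 2)*(j + 7)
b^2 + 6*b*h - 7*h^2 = (b - h)*(b + 7*h)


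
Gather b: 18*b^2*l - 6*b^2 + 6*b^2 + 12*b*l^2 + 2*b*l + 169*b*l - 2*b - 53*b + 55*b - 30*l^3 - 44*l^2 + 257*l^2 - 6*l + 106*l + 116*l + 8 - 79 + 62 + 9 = 18*b^2*l + b*(12*l^2 + 171*l) - 30*l^3 + 213*l^2 + 216*l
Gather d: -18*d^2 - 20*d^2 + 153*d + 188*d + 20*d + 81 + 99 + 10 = -38*d^2 + 361*d + 190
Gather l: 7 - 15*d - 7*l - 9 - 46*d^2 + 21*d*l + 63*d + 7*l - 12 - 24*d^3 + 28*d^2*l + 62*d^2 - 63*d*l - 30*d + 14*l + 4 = -24*d^3 + 16*d^2 + 18*d + l*(28*d^2 - 42*d + 14) - 10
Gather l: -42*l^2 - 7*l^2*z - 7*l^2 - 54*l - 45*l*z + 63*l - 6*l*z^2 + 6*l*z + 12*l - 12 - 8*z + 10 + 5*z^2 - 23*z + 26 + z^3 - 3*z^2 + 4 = l^2*(-7*z - 49) + l*(-6*z^2 - 39*z + 21) + z^3 + 2*z^2 - 31*z + 28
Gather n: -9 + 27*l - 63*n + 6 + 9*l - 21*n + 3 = 36*l - 84*n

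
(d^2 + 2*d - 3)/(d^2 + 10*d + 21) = (d - 1)/(d + 7)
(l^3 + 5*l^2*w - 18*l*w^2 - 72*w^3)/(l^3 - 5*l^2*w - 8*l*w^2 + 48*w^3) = (-l - 6*w)/(-l + 4*w)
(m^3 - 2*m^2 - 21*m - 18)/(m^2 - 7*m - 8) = (m^2 - 3*m - 18)/(m - 8)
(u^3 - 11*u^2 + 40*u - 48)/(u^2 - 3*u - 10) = (-u^3 + 11*u^2 - 40*u + 48)/(-u^2 + 3*u + 10)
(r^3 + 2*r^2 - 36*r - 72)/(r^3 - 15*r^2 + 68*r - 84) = (r^2 + 8*r + 12)/(r^2 - 9*r + 14)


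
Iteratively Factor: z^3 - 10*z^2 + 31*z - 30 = (z - 5)*(z^2 - 5*z + 6) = (z - 5)*(z - 3)*(z - 2)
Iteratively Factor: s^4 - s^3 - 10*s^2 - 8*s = (s + 1)*(s^3 - 2*s^2 - 8*s) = (s + 1)*(s + 2)*(s^2 - 4*s) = s*(s + 1)*(s + 2)*(s - 4)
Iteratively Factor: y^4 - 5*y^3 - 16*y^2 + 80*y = (y + 4)*(y^3 - 9*y^2 + 20*y) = (y - 5)*(y + 4)*(y^2 - 4*y) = (y - 5)*(y - 4)*(y + 4)*(y)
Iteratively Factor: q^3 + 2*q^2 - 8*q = (q - 2)*(q^2 + 4*q) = (q - 2)*(q + 4)*(q)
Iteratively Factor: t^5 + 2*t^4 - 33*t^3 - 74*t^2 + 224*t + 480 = (t + 4)*(t^4 - 2*t^3 - 25*t^2 + 26*t + 120) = (t - 3)*(t + 4)*(t^3 + t^2 - 22*t - 40) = (t - 3)*(t + 2)*(t + 4)*(t^2 - t - 20) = (t - 3)*(t + 2)*(t + 4)^2*(t - 5)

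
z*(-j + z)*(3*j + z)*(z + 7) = -3*j^2*z^2 - 21*j^2*z + 2*j*z^3 + 14*j*z^2 + z^4 + 7*z^3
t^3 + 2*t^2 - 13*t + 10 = (t - 2)*(t - 1)*(t + 5)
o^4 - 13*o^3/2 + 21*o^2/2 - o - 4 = (o - 4)*(o - 2)*(o - 1)*(o + 1/2)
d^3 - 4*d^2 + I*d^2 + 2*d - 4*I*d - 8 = (d - 4)*(d - I)*(d + 2*I)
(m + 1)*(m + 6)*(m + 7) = m^3 + 14*m^2 + 55*m + 42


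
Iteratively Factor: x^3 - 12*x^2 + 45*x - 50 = (x - 5)*(x^2 - 7*x + 10) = (x - 5)^2*(x - 2)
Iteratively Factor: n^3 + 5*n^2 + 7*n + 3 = (n + 3)*(n^2 + 2*n + 1) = (n + 1)*(n + 3)*(n + 1)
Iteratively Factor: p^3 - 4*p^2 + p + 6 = (p + 1)*(p^2 - 5*p + 6) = (p - 3)*(p + 1)*(p - 2)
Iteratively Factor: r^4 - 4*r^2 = (r + 2)*(r^3 - 2*r^2) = r*(r + 2)*(r^2 - 2*r) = r^2*(r + 2)*(r - 2)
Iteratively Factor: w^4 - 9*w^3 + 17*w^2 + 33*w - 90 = (w - 3)*(w^3 - 6*w^2 - w + 30) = (w - 5)*(w - 3)*(w^2 - w - 6) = (w - 5)*(w - 3)*(w + 2)*(w - 3)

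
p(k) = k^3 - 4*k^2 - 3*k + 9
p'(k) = 3*k^2 - 8*k - 3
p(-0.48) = 9.41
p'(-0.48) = 1.53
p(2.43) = -7.56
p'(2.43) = -4.73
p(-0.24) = 9.48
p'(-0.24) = -0.91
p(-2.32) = -18.06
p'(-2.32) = 31.71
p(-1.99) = -8.75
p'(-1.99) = 24.80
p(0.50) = 6.62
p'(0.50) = -6.25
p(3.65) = -6.61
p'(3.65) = 7.77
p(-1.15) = 5.64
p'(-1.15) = 10.17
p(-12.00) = -2259.00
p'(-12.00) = 525.00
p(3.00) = -9.00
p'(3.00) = 0.00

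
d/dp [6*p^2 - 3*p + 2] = 12*p - 3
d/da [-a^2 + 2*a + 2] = 2 - 2*a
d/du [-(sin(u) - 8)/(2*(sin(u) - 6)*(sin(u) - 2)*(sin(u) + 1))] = (2*sin(u)^3 - 31*sin(u)^2 + 112*sin(u) - 44)*cos(u)/(2*(sin(u) - 6)^2*(sin(u) - 2)^2*(sin(u) + 1)^2)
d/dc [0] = 0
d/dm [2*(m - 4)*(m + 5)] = 4*m + 2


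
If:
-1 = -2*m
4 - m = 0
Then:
No Solution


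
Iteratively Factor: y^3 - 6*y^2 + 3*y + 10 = (y - 5)*(y^2 - y - 2) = (y - 5)*(y - 2)*(y + 1)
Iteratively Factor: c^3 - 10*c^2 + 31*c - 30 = (c - 5)*(c^2 - 5*c + 6) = (c - 5)*(c - 3)*(c - 2)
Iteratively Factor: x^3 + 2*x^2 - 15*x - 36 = (x - 4)*(x^2 + 6*x + 9) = (x - 4)*(x + 3)*(x + 3)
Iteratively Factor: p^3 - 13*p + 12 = (p - 1)*(p^2 + p - 12) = (p - 1)*(p + 4)*(p - 3)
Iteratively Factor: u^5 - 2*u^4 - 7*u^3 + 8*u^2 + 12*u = (u)*(u^4 - 2*u^3 - 7*u^2 + 8*u + 12) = u*(u - 3)*(u^3 + u^2 - 4*u - 4) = u*(u - 3)*(u + 2)*(u^2 - u - 2) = u*(u - 3)*(u + 1)*(u + 2)*(u - 2)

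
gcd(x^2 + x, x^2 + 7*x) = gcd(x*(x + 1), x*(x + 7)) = x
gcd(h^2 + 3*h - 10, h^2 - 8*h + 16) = 1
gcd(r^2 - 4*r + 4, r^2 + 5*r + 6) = 1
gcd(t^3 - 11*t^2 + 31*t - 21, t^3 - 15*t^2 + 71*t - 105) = t^2 - 10*t + 21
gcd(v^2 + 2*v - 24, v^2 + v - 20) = v - 4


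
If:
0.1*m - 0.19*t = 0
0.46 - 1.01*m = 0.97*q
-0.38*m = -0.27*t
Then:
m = 0.00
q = 0.47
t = 0.00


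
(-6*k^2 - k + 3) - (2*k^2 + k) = -8*k^2 - 2*k + 3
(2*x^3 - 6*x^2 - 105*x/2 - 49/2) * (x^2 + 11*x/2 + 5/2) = 2*x^5 + 5*x^4 - 161*x^3/2 - 1313*x^2/4 - 266*x - 245/4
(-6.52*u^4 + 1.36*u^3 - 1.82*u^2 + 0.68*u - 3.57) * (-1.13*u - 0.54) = 7.3676*u^5 + 1.984*u^4 + 1.3222*u^3 + 0.2144*u^2 + 3.6669*u + 1.9278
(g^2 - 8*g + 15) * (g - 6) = g^3 - 14*g^2 + 63*g - 90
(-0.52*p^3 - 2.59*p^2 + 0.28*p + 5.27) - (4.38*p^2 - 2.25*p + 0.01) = -0.52*p^3 - 6.97*p^2 + 2.53*p + 5.26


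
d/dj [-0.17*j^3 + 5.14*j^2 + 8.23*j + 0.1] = -0.51*j^2 + 10.28*j + 8.23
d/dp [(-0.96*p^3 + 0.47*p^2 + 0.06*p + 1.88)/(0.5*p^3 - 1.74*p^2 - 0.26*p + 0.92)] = (1.4354*p^4 + 0.4392*p^3 - 5.4874*p^2 + 7.4072*p + 0.544)/(0.25*p^6 - 1.74*p^5 + 2.7676*p^4 + 1.8248*p^3 - 3.134*p^2 - 0.4784*p + 0.8464)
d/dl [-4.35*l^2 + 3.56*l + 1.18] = 3.56 - 8.7*l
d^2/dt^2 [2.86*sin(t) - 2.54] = -2.86*sin(t)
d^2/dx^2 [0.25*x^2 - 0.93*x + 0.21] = 0.500000000000000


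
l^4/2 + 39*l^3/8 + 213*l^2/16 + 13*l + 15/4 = (l/2 + 1)*(l + 1/2)*(l + 5/4)*(l + 6)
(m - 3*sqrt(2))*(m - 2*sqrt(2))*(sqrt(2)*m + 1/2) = sqrt(2)*m^3 - 19*m^2/2 + 19*sqrt(2)*m/2 + 6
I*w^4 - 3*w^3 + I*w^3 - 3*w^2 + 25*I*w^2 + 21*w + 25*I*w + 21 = (w + 1)*(w - 3*I)*(w + 7*I)*(I*w + 1)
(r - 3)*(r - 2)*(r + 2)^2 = r^4 - r^3 - 10*r^2 + 4*r + 24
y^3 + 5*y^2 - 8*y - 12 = (y - 2)*(y + 1)*(y + 6)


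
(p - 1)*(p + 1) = p^2 - 1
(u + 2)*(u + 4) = u^2 + 6*u + 8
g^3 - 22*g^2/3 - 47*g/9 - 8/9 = (g - 8)*(g + 1/3)^2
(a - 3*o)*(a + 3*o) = a^2 - 9*o^2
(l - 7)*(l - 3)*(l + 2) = l^3 - 8*l^2 + l + 42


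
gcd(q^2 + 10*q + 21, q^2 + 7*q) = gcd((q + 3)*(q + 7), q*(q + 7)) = q + 7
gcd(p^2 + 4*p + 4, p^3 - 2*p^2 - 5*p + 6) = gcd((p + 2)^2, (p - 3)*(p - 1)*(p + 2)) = p + 2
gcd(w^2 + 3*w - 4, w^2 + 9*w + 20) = w + 4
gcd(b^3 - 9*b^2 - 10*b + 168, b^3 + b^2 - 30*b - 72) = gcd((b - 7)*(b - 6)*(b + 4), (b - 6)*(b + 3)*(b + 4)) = b^2 - 2*b - 24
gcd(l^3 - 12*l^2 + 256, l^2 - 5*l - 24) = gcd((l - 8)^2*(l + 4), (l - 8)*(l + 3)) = l - 8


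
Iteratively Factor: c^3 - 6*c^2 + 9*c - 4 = (c - 1)*(c^2 - 5*c + 4) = (c - 4)*(c - 1)*(c - 1)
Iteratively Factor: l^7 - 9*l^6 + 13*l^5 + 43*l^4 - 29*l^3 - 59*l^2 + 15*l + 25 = (l - 5)*(l^6 - 4*l^5 - 7*l^4 + 8*l^3 + 11*l^2 - 4*l - 5) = (l - 5)*(l - 1)*(l^5 - 3*l^4 - 10*l^3 - 2*l^2 + 9*l + 5) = (l - 5)*(l - 1)^2*(l^4 - 2*l^3 - 12*l^2 - 14*l - 5) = (l - 5)*(l - 1)^2*(l + 1)*(l^3 - 3*l^2 - 9*l - 5) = (l - 5)^2*(l - 1)^2*(l + 1)*(l^2 + 2*l + 1) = (l - 5)^2*(l - 1)^2*(l + 1)^2*(l + 1)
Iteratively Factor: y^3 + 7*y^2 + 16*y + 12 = (y + 2)*(y^2 + 5*y + 6) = (y + 2)^2*(y + 3)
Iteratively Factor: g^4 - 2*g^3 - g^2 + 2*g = (g + 1)*(g^3 - 3*g^2 + 2*g) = (g - 2)*(g + 1)*(g^2 - g) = (g - 2)*(g - 1)*(g + 1)*(g)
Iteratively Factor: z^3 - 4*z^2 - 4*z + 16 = (z - 4)*(z^2 - 4) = (z - 4)*(z + 2)*(z - 2)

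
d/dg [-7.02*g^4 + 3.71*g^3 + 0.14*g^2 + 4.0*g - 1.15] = -28.08*g^3 + 11.13*g^2 + 0.28*g + 4.0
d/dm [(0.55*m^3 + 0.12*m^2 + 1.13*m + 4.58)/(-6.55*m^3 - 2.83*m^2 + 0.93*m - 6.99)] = (-1.77635683940025e-15*m^5 - 0.7705*m^4 + 15.826*m^3 + 81.773*m^2 + 24.2452*m - 12.1581)/(42.9025*m^6 + 37.073*m^5 - 4.1741*m^4 + 86.3052*m^3 + 40.4283*m^2 - 13.0014*m + 48.8601)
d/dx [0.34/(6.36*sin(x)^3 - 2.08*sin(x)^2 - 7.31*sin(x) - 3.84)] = (-6.4872*sin(x)^2 + 1.4144*sin(x) + 2.4854)*cos(x)/(-6.36*sin(x)^3 + 2.08*sin(x)^2 + 7.31*sin(x) + 3.84)^2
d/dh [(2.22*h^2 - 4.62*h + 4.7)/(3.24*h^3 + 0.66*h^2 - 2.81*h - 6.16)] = (-7.1928*h^4 + 29.9376*h^3 - 48.873*h^2 - 33.5544*h + 41.6662)/(10.4976*h^6 + 4.2768*h^5 - 17.7732*h^4 - 43.626*h^3 - 0.235099999999999*h^2 + 34.6192*h + 37.9456)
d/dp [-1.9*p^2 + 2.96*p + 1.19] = 2.96 - 3.8*p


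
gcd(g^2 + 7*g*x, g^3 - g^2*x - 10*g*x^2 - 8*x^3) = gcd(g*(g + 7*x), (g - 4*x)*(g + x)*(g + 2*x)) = 1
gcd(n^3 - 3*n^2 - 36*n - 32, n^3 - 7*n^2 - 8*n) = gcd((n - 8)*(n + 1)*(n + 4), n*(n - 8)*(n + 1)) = n^2 - 7*n - 8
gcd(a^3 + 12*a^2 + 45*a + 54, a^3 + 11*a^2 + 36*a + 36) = a^2 + 9*a + 18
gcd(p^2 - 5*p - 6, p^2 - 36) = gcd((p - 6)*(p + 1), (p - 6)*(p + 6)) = p - 6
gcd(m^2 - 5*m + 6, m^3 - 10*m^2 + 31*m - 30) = m^2 - 5*m + 6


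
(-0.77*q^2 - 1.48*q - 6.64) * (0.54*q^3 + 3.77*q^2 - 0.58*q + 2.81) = -0.4158*q^5 - 3.7021*q^4 - 8.7186*q^3 - 26.3381*q^2 - 0.307600000000001*q - 18.6584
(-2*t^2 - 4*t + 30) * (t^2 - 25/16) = -2*t^4 - 4*t^3 + 265*t^2/8 + 25*t/4 - 375/8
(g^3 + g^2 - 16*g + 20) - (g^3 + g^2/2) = g^2/2 - 16*g + 20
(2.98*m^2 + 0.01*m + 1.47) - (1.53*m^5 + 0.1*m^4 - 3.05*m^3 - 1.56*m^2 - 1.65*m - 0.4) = -1.53*m^5 - 0.1*m^4 + 3.05*m^3 + 4.54*m^2 + 1.66*m + 1.87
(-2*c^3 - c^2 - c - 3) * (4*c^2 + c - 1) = -8*c^5 - 6*c^4 - 3*c^3 - 12*c^2 - 2*c + 3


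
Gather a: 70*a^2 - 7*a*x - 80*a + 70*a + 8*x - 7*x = 70*a^2 + a*(-7*x - 10) + x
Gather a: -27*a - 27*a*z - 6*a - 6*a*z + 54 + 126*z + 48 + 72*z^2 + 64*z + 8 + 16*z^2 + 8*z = a*(-33*z - 33) + 88*z^2 + 198*z + 110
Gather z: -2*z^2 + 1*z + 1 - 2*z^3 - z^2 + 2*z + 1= -2*z^3 - 3*z^2 + 3*z + 2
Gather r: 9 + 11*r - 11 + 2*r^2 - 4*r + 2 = 2*r^2 + 7*r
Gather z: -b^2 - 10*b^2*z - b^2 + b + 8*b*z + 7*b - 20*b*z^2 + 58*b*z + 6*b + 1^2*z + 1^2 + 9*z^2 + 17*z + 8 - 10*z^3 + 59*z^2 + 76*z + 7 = -2*b^2 + 14*b - 10*z^3 + z^2*(68 - 20*b) + z*(-10*b^2 + 66*b + 94) + 16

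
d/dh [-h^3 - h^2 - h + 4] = -3*h^2 - 2*h - 1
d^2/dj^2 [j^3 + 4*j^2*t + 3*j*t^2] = 6*j + 8*t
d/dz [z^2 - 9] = 2*z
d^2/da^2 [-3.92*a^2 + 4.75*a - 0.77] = -7.84000000000000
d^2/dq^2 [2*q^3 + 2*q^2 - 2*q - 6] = 12*q + 4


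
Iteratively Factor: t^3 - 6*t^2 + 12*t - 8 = (t - 2)*(t^2 - 4*t + 4) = (t - 2)^2*(t - 2)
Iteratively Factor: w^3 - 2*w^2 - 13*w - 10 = (w + 2)*(w^2 - 4*w - 5) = (w - 5)*(w + 2)*(w + 1)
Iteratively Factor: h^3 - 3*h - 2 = (h - 2)*(h^2 + 2*h + 1) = (h - 2)*(h + 1)*(h + 1)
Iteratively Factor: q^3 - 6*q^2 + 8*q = (q - 4)*(q^2 - 2*q) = q*(q - 4)*(q - 2)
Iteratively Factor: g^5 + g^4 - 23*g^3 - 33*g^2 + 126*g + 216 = (g - 4)*(g^4 + 5*g^3 - 3*g^2 - 45*g - 54) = (g - 4)*(g + 3)*(g^3 + 2*g^2 - 9*g - 18) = (g - 4)*(g + 2)*(g + 3)*(g^2 - 9) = (g - 4)*(g + 2)*(g + 3)^2*(g - 3)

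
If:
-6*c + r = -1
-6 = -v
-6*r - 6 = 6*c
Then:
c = 0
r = -1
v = 6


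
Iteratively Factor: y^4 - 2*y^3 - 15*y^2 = (y)*(y^3 - 2*y^2 - 15*y) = y^2*(y^2 - 2*y - 15) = y^2*(y - 5)*(y + 3)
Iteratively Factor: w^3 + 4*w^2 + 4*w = (w + 2)*(w^2 + 2*w) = (w + 2)^2*(w)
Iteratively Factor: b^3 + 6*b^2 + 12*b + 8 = (b + 2)*(b^2 + 4*b + 4) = (b + 2)^2*(b + 2)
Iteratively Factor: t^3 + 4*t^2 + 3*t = (t + 1)*(t^2 + 3*t) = t*(t + 1)*(t + 3)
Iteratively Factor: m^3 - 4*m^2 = (m - 4)*(m^2) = m*(m - 4)*(m)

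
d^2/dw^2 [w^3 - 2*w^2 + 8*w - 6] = 6*w - 4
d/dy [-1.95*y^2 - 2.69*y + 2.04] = -3.9*y - 2.69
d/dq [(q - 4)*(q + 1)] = 2*q - 3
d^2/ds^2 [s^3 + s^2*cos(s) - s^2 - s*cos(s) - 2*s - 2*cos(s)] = -s^2*cos(s) - 4*s*sin(s) + s*cos(s) + 6*s + 2*sin(s) + 4*cos(s) - 2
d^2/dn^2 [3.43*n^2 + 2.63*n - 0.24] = 6.86000000000000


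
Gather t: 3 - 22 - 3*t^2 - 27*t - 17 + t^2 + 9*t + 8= -2*t^2 - 18*t - 28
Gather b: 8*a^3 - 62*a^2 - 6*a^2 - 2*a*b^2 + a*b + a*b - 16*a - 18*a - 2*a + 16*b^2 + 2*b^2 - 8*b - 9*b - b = 8*a^3 - 68*a^2 - 36*a + b^2*(18 - 2*a) + b*(2*a - 18)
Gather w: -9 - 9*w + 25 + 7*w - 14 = 2 - 2*w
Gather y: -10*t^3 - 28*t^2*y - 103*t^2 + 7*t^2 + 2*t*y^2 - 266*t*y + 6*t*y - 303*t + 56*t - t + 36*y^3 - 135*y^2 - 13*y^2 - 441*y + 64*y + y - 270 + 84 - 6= -10*t^3 - 96*t^2 - 248*t + 36*y^3 + y^2*(2*t - 148) + y*(-28*t^2 - 260*t - 376) - 192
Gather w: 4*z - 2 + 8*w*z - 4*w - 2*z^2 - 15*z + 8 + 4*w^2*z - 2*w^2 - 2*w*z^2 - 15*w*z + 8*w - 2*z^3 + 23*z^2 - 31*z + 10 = w^2*(4*z - 2) + w*(-2*z^2 - 7*z + 4) - 2*z^3 + 21*z^2 - 42*z + 16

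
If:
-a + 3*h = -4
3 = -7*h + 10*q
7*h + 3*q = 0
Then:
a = 337/91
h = -9/91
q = 3/13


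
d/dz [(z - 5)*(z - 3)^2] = (z - 3)*(3*z - 13)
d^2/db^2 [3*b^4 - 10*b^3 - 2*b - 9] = 12*b*(3*b - 5)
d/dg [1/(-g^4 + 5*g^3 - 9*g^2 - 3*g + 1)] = (4*g^3 - 15*g^2 + 18*g + 3)/(g^4 - 5*g^3 + 9*g^2 + 3*g - 1)^2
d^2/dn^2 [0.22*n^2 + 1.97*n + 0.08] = 0.440000000000000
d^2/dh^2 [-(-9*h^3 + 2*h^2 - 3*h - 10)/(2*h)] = 9 + 10/h^3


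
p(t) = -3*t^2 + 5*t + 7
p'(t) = 5 - 6*t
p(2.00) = 5.00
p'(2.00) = -7.00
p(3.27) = -8.73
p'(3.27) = -14.62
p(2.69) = -1.26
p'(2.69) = -11.14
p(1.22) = 8.63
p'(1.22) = -2.32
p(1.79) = 6.34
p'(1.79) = -5.74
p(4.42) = -29.51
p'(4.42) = -21.52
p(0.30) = 8.23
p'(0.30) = 3.20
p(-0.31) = 5.16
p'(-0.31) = 6.86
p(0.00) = 7.00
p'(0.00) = 5.00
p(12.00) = -365.00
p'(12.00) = -67.00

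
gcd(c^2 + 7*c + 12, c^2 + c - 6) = c + 3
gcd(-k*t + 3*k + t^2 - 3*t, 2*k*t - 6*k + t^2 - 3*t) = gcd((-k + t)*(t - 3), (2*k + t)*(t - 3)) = t - 3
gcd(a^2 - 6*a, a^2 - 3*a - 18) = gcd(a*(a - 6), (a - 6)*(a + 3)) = a - 6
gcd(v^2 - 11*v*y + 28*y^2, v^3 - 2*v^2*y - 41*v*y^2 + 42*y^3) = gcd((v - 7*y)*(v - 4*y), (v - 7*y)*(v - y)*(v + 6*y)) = -v + 7*y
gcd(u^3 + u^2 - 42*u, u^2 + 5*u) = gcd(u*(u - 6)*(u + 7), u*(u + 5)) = u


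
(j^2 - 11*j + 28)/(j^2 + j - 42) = (j^2 - 11*j + 28)/(j^2 + j - 42)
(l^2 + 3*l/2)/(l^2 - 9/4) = 2*l/(2*l - 3)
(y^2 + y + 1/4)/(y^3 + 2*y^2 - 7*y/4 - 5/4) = (2*y + 1)/(2*y^2 + 3*y - 5)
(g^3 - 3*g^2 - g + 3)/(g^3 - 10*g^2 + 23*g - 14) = (g^2 - 2*g - 3)/(g^2 - 9*g + 14)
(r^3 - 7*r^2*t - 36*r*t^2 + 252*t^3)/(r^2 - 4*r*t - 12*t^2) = (r^2 - r*t - 42*t^2)/(r + 2*t)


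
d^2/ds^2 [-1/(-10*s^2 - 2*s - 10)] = (-25*s^2 - 5*s + (10*s + 1)^2 - 25)/(5*s^2 + s + 5)^3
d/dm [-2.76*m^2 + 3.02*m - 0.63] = 3.02 - 5.52*m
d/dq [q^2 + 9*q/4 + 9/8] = 2*q + 9/4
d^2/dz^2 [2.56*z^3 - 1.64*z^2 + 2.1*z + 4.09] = 15.36*z - 3.28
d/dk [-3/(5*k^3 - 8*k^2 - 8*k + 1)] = 3*(15*k^2 - 16*k - 8)/(5*k^3 - 8*k^2 - 8*k + 1)^2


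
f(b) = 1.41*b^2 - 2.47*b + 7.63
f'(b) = 2.82*b - 2.47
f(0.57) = 6.68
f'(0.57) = -0.86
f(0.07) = 7.46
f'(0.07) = -2.27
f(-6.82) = 90.06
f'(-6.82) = -21.70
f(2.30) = 9.41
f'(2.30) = 4.02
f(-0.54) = 9.37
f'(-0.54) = -3.99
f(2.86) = 12.10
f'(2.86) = 5.60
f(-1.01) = 11.56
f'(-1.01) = -5.32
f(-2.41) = 21.77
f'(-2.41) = -9.27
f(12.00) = 181.03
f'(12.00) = 31.37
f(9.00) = 99.61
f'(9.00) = 22.91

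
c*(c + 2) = c^2 + 2*c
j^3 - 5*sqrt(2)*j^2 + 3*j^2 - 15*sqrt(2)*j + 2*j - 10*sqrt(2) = (j + 1)*(j + 2)*(j - 5*sqrt(2))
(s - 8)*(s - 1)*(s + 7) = s^3 - 2*s^2 - 55*s + 56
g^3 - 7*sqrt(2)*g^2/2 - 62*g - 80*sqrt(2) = (g - 8*sqrt(2))*(g + 2*sqrt(2))*(g + 5*sqrt(2)/2)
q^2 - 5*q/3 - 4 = (q - 3)*(q + 4/3)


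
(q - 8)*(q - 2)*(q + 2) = q^3 - 8*q^2 - 4*q + 32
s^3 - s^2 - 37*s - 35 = (s - 7)*(s + 1)*(s + 5)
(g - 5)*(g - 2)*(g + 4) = g^3 - 3*g^2 - 18*g + 40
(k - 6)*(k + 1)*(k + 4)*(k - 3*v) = k^4 - 3*k^3*v - k^3 + 3*k^2*v - 26*k^2 + 78*k*v - 24*k + 72*v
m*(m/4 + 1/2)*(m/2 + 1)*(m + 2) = m^4/8 + 3*m^3/4 + 3*m^2/2 + m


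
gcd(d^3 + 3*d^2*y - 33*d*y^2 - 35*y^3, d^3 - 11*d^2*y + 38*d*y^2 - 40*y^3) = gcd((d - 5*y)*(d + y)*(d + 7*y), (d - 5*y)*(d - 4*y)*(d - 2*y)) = -d + 5*y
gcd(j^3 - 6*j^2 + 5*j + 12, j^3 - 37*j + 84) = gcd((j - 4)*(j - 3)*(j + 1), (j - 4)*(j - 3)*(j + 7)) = j^2 - 7*j + 12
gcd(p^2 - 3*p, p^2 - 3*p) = p^2 - 3*p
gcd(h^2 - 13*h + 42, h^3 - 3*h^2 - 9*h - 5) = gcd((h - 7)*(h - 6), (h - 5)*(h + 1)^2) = 1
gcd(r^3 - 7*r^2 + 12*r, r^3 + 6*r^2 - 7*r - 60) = r - 3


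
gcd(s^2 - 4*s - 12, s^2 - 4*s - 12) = s^2 - 4*s - 12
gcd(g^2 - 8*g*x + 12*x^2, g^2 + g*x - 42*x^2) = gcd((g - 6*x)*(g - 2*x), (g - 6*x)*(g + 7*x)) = -g + 6*x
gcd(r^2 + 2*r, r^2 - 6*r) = r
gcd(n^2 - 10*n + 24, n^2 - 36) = n - 6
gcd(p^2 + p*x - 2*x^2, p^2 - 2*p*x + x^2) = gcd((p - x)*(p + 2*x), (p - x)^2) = -p + x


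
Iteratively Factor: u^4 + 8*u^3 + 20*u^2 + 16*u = (u + 4)*(u^3 + 4*u^2 + 4*u) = u*(u + 4)*(u^2 + 4*u + 4) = u*(u + 2)*(u + 4)*(u + 2)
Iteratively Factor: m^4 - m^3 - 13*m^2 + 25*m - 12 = (m + 4)*(m^3 - 5*m^2 + 7*m - 3) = (m - 3)*(m + 4)*(m^2 - 2*m + 1) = (m - 3)*(m - 1)*(m + 4)*(m - 1)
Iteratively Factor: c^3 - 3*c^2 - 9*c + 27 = (c - 3)*(c^2 - 9) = (c - 3)*(c + 3)*(c - 3)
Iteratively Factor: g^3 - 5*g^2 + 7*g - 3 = (g - 1)*(g^2 - 4*g + 3) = (g - 3)*(g - 1)*(g - 1)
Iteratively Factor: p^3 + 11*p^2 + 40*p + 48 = (p + 4)*(p^2 + 7*p + 12) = (p + 3)*(p + 4)*(p + 4)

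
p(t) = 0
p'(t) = 0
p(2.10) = 0.00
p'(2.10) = 0.00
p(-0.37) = 0.00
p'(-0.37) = 0.00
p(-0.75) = 0.00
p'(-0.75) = 0.00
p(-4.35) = 0.00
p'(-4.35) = 0.00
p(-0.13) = 0.00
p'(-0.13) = 0.00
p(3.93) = 0.00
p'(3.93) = 0.00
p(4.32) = 0.00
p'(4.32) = 0.00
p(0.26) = 0.00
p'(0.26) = 0.00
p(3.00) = 0.00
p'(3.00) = 0.00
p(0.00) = 0.00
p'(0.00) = 0.00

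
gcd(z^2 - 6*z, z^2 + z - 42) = z - 6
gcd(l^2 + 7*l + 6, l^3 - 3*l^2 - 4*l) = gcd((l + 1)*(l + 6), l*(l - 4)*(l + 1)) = l + 1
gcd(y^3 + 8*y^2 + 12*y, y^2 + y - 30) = y + 6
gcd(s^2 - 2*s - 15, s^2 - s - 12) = s + 3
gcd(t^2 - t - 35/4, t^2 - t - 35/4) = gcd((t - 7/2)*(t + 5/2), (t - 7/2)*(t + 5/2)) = t^2 - t - 35/4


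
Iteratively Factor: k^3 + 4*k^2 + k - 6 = (k + 2)*(k^2 + 2*k - 3) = (k + 2)*(k + 3)*(k - 1)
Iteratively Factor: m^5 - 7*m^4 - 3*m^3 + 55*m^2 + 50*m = (m)*(m^4 - 7*m^3 - 3*m^2 + 55*m + 50) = m*(m - 5)*(m^3 - 2*m^2 - 13*m - 10) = m*(m - 5)*(m + 1)*(m^2 - 3*m - 10) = m*(m - 5)*(m + 1)*(m + 2)*(m - 5)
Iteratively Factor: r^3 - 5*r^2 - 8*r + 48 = (r - 4)*(r^2 - r - 12) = (r - 4)^2*(r + 3)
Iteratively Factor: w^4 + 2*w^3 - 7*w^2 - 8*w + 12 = (w - 1)*(w^3 + 3*w^2 - 4*w - 12) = (w - 2)*(w - 1)*(w^2 + 5*w + 6) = (w - 2)*(w - 1)*(w + 3)*(w + 2)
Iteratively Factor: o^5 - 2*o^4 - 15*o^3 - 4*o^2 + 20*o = (o)*(o^4 - 2*o^3 - 15*o^2 - 4*o + 20) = o*(o - 1)*(o^3 - o^2 - 16*o - 20) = o*(o - 1)*(o + 2)*(o^2 - 3*o - 10) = o*(o - 1)*(o + 2)^2*(o - 5)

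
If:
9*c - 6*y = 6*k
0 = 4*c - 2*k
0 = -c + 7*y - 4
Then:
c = -8/9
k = -16/9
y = 4/9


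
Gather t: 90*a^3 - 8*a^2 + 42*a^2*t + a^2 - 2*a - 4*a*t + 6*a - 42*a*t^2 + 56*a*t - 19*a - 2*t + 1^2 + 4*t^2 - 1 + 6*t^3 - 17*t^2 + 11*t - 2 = 90*a^3 - 7*a^2 - 15*a + 6*t^3 + t^2*(-42*a - 13) + t*(42*a^2 + 52*a + 9) - 2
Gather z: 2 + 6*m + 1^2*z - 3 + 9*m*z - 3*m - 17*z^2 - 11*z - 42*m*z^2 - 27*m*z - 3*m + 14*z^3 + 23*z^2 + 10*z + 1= -18*m*z + 14*z^3 + z^2*(6 - 42*m)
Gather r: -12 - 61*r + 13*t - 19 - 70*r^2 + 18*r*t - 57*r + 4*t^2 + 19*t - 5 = -70*r^2 + r*(18*t - 118) + 4*t^2 + 32*t - 36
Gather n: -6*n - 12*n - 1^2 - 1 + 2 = -18*n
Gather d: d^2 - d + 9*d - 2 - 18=d^2 + 8*d - 20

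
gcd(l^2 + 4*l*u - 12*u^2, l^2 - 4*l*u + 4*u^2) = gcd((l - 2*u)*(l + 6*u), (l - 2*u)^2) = -l + 2*u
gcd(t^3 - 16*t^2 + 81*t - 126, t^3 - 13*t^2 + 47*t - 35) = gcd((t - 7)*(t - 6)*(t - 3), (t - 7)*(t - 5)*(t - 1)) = t - 7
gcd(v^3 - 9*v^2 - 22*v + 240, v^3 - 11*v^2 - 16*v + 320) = v^2 - 3*v - 40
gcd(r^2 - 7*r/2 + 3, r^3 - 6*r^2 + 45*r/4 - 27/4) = r - 3/2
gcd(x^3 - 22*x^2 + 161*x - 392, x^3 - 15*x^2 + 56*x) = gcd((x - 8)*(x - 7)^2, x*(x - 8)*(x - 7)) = x^2 - 15*x + 56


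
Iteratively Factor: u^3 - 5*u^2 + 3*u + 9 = (u - 3)*(u^2 - 2*u - 3) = (u - 3)^2*(u + 1)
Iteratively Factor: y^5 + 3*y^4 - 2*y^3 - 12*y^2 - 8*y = (y + 2)*(y^4 + y^3 - 4*y^2 - 4*y) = (y + 2)^2*(y^3 - y^2 - 2*y) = y*(y + 2)^2*(y^2 - y - 2) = y*(y + 1)*(y + 2)^2*(y - 2)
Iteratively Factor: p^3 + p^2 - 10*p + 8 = (p - 1)*(p^2 + 2*p - 8) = (p - 1)*(p + 4)*(p - 2)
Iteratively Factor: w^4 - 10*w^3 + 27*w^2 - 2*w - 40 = (w - 5)*(w^3 - 5*w^2 + 2*w + 8) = (w - 5)*(w - 4)*(w^2 - w - 2) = (w - 5)*(w - 4)*(w + 1)*(w - 2)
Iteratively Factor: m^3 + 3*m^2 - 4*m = (m)*(m^2 + 3*m - 4) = m*(m - 1)*(m + 4)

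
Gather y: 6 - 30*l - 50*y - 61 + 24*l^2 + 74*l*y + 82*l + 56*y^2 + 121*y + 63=24*l^2 + 52*l + 56*y^2 + y*(74*l + 71) + 8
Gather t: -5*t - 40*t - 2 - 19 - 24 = -45*t - 45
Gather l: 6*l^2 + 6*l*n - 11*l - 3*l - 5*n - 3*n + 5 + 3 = 6*l^2 + l*(6*n - 14) - 8*n + 8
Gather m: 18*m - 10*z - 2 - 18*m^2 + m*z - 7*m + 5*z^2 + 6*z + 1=-18*m^2 + m*(z + 11) + 5*z^2 - 4*z - 1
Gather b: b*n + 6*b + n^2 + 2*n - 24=b*(n + 6) + n^2 + 2*n - 24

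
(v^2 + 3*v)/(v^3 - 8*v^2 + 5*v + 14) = v*(v + 3)/(v^3 - 8*v^2 + 5*v + 14)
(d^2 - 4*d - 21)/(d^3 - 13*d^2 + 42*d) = (d + 3)/(d*(d - 6))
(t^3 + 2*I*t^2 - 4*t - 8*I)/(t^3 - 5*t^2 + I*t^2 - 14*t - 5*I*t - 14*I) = (t^2 + 2*t*(-1 + I) - 4*I)/(t^2 + t*(-7 + I) - 7*I)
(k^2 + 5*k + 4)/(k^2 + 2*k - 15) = (k^2 + 5*k + 4)/(k^2 + 2*k - 15)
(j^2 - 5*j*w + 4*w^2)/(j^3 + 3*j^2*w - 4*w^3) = (j - 4*w)/(j^2 + 4*j*w + 4*w^2)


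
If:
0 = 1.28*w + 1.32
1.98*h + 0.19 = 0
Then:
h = -0.10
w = -1.03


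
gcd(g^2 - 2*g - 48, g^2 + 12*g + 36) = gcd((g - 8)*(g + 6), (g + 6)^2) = g + 6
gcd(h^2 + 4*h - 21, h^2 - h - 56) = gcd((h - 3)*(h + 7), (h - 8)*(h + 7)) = h + 7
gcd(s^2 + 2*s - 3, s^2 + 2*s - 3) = s^2 + 2*s - 3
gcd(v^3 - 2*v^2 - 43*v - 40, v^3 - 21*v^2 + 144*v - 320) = v - 8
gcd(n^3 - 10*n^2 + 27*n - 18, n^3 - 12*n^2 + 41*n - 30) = n^2 - 7*n + 6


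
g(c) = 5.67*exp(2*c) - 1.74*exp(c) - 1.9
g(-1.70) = -2.03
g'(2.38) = 1305.10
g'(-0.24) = 5.65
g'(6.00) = 1844937.37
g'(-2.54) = -0.07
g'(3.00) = 4539.93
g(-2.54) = -2.00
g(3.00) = 2250.59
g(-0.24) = 0.24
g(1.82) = 203.34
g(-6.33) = -1.90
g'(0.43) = 24.12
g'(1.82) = 421.22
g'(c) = 11.34*exp(2*c) - 1.74*exp(c)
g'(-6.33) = -0.00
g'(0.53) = 29.78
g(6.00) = 922115.80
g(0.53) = 11.51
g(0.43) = 8.82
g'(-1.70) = 0.06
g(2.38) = 641.25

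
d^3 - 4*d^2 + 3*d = d*(d - 3)*(d - 1)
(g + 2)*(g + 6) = g^2 + 8*g + 12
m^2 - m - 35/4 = (m - 7/2)*(m + 5/2)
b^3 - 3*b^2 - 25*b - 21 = (b - 7)*(b + 1)*(b + 3)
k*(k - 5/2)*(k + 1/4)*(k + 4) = k^4 + 7*k^3/4 - 77*k^2/8 - 5*k/2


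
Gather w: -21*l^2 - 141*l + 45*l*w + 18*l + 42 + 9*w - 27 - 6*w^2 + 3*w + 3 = -21*l^2 - 123*l - 6*w^2 + w*(45*l + 12) + 18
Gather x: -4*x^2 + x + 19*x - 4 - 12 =-4*x^2 + 20*x - 16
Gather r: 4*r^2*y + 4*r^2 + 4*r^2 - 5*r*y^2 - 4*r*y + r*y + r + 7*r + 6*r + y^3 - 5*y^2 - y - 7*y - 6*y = r^2*(4*y + 8) + r*(-5*y^2 - 3*y + 14) + y^3 - 5*y^2 - 14*y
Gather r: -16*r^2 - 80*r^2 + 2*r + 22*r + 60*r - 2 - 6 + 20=-96*r^2 + 84*r + 12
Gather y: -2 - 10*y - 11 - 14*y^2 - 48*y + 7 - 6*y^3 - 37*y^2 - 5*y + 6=-6*y^3 - 51*y^2 - 63*y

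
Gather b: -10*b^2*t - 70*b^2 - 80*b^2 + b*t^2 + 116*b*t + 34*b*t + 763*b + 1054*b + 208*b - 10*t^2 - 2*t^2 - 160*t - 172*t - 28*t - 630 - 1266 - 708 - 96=b^2*(-10*t - 150) + b*(t^2 + 150*t + 2025) - 12*t^2 - 360*t - 2700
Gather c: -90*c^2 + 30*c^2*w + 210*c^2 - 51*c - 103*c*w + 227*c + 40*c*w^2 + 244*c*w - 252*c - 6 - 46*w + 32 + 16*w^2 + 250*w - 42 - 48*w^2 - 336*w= c^2*(30*w + 120) + c*(40*w^2 + 141*w - 76) - 32*w^2 - 132*w - 16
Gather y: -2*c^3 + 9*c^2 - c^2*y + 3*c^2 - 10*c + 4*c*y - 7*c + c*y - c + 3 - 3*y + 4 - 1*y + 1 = -2*c^3 + 12*c^2 - 18*c + y*(-c^2 + 5*c - 4) + 8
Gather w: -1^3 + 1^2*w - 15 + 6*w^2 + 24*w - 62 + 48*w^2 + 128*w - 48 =54*w^2 + 153*w - 126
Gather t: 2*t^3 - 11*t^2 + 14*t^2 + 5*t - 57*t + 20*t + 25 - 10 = 2*t^3 + 3*t^2 - 32*t + 15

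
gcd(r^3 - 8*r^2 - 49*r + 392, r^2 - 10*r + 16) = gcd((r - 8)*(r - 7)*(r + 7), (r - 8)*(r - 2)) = r - 8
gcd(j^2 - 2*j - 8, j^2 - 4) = j + 2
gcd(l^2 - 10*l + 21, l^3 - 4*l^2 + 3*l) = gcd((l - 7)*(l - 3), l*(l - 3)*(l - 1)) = l - 3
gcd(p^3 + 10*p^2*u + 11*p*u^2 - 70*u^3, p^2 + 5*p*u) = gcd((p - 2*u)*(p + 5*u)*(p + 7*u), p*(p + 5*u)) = p + 5*u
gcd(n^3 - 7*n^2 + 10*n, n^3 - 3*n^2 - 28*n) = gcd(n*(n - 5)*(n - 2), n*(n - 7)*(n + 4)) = n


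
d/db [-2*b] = -2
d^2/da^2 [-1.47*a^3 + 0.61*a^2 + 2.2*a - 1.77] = 1.22 - 8.82*a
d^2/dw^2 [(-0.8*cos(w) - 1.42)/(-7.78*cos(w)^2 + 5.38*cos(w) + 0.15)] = (-0.0377080170470721*cos(w)^5 - 0.293802644904809*cos(w)^4 + 0.209907153763897*cos(w)^3 + 0.364924853957897*cos(w)^2 - 0.272465993402533*cos(w) + 0.0655883100412502)/(0.366710465782776*cos(w)^6 - 0.760759243924679*cos(w)^5 + 0.504866969500324*cos(w)^4 - 0.0919286573679621*cos(w)^3 - 0.00973393900064878*cos(w)^2 - 0.000282794241848558*cos(w) - 2.62819927365765e-6)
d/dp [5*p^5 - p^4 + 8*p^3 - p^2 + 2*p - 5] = 25*p^4 - 4*p^3 + 24*p^2 - 2*p + 2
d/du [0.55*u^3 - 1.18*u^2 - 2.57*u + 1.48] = 1.65*u^2 - 2.36*u - 2.57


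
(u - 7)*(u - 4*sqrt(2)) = u^2 - 7*u - 4*sqrt(2)*u + 28*sqrt(2)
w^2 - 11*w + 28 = (w - 7)*(w - 4)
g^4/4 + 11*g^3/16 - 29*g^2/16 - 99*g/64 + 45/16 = (g/4 + 1)*(g - 3/2)*(g - 5/4)*(g + 3/2)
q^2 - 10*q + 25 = (q - 5)^2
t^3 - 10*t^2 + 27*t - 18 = (t - 6)*(t - 3)*(t - 1)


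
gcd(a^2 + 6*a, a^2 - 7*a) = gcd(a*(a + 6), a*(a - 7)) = a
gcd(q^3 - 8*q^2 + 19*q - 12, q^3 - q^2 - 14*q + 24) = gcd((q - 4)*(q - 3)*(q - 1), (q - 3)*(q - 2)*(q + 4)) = q - 3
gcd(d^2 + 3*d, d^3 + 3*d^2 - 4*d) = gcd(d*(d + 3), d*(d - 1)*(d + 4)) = d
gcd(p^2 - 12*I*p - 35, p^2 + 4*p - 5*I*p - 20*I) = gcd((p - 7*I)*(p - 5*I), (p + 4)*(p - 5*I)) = p - 5*I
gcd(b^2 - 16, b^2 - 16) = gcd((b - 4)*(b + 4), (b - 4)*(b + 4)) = b^2 - 16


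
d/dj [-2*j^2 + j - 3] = 1 - 4*j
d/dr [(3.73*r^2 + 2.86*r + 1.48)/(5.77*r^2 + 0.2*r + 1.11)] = (-15.7562*r^2 - 8.7986*r + 2.8786)/(33.2929*r^4 + 2.308*r^3 + 12.8494*r^2 + 0.444*r + 1.2321)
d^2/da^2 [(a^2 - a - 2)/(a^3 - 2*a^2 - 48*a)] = 2*(a^6 - 3*a^5 + 138*a^4 - 116*a^3 + 264*a^2 - 576*a - 4608)/(a^3*(a^6 - 6*a^5 - 132*a^4 + 568*a^3 + 6336*a^2 - 13824*a - 110592))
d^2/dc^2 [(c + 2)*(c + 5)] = 2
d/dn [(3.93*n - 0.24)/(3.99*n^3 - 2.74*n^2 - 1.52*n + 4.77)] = (-31.3614*n^3 + 13.641*n^2 - 1.3152*n + 18.3813)/(15.9201*n^6 - 21.8652*n^5 - 4.622*n^4 + 46.3942*n^3 - 23.8292*n^2 - 14.5008*n + 22.7529)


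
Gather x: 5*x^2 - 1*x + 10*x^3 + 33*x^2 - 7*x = 10*x^3 + 38*x^2 - 8*x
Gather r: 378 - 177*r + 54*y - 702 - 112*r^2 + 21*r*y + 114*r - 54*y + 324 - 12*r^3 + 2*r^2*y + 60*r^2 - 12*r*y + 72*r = -12*r^3 + r^2*(2*y - 52) + r*(9*y + 9)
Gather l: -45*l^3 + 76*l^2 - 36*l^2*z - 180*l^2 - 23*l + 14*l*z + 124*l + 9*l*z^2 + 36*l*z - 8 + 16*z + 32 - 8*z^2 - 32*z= -45*l^3 + l^2*(-36*z - 104) + l*(9*z^2 + 50*z + 101) - 8*z^2 - 16*z + 24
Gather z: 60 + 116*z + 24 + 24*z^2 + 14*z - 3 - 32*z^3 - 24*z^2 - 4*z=-32*z^3 + 126*z + 81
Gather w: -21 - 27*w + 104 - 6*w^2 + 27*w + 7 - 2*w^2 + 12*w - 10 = -8*w^2 + 12*w + 80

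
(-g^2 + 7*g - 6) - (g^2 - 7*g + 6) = -2*g^2 + 14*g - 12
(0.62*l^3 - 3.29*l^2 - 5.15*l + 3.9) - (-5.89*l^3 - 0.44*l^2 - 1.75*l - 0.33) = 6.51*l^3 - 2.85*l^2 - 3.4*l + 4.23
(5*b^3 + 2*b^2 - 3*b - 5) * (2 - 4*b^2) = -20*b^5 - 8*b^4 + 22*b^3 + 24*b^2 - 6*b - 10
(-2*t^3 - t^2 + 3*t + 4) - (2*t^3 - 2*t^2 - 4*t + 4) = -4*t^3 + t^2 + 7*t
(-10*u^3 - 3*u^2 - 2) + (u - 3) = -10*u^3 - 3*u^2 + u - 5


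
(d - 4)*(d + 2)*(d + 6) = d^3 + 4*d^2 - 20*d - 48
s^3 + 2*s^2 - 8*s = s*(s - 2)*(s + 4)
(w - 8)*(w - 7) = w^2 - 15*w + 56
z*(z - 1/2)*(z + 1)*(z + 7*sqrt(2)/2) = z^4 + z^3/2 + 7*sqrt(2)*z^3/2 - z^2/2 + 7*sqrt(2)*z^2/4 - 7*sqrt(2)*z/4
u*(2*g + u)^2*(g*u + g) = 4*g^3*u^2 + 4*g^3*u + 4*g^2*u^3 + 4*g^2*u^2 + g*u^4 + g*u^3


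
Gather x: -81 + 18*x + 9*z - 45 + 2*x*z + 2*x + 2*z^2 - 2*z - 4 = x*(2*z + 20) + 2*z^2 + 7*z - 130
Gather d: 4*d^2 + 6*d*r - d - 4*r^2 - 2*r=4*d^2 + d*(6*r - 1) - 4*r^2 - 2*r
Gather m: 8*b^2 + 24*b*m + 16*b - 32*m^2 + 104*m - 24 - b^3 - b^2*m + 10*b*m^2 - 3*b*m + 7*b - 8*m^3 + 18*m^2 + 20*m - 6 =-b^3 + 8*b^2 + 23*b - 8*m^3 + m^2*(10*b - 14) + m*(-b^2 + 21*b + 124) - 30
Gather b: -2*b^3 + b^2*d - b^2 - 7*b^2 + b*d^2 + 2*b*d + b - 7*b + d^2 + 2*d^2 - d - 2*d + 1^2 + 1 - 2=-2*b^3 + b^2*(d - 8) + b*(d^2 + 2*d - 6) + 3*d^2 - 3*d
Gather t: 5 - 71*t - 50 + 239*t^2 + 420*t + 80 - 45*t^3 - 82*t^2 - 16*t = -45*t^3 + 157*t^2 + 333*t + 35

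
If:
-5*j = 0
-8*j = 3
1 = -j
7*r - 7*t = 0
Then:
No Solution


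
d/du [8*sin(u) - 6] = 8*cos(u)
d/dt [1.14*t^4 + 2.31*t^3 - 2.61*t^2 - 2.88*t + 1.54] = 4.56*t^3 + 6.93*t^2 - 5.22*t - 2.88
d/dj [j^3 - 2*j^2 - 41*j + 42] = 3*j^2 - 4*j - 41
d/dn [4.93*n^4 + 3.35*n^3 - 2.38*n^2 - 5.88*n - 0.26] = 19.72*n^3 + 10.05*n^2 - 4.76*n - 5.88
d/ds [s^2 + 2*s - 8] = 2*s + 2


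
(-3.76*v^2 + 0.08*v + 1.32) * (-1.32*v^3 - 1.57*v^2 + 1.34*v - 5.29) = 4.9632*v^5 + 5.7976*v^4 - 6.9064*v^3 + 17.9252*v^2 + 1.3456*v - 6.9828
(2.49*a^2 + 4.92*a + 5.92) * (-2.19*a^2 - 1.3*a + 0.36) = -5.4531*a^4 - 14.0118*a^3 - 18.4644*a^2 - 5.9248*a + 2.1312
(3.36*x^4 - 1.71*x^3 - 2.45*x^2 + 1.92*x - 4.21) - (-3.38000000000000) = 3.36*x^4 - 1.71*x^3 - 2.45*x^2 + 1.92*x - 0.83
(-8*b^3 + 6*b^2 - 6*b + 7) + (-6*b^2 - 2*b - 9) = -8*b^3 - 8*b - 2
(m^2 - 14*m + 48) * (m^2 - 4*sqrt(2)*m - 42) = m^4 - 14*m^3 - 4*sqrt(2)*m^3 + 6*m^2 + 56*sqrt(2)*m^2 - 192*sqrt(2)*m + 588*m - 2016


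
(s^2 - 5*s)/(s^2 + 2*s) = (s - 5)/(s + 2)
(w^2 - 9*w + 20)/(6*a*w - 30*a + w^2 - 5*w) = (w - 4)/(6*a + w)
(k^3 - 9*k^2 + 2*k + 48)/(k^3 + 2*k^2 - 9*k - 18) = (k - 8)/(k + 3)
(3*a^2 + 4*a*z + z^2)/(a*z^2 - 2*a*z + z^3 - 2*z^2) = (3*a + z)/(z*(z - 2))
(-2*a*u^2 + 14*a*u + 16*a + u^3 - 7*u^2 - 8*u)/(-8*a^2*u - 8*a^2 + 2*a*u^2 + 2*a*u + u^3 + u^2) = (u - 8)/(4*a + u)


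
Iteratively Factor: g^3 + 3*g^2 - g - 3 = (g + 3)*(g^2 - 1) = (g + 1)*(g + 3)*(g - 1)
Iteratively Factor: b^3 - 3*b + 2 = (b + 2)*(b^2 - 2*b + 1) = (b - 1)*(b + 2)*(b - 1)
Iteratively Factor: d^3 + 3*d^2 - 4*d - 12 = (d - 2)*(d^2 + 5*d + 6) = (d - 2)*(d + 2)*(d + 3)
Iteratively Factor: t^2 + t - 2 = (t + 2)*(t - 1)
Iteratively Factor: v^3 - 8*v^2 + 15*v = (v - 5)*(v^2 - 3*v) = (v - 5)*(v - 3)*(v)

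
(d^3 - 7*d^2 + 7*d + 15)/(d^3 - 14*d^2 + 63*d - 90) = (d + 1)/(d - 6)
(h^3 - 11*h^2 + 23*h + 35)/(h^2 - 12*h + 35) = h + 1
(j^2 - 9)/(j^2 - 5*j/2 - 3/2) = 2*(j + 3)/(2*j + 1)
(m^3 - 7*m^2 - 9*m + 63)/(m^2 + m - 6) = (m^2 - 10*m + 21)/(m - 2)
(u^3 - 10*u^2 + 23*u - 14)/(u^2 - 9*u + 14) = u - 1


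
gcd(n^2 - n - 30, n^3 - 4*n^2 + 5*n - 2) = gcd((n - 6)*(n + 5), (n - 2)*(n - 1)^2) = 1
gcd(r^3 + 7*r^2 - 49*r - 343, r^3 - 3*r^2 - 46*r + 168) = r + 7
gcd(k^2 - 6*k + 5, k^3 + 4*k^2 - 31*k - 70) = k - 5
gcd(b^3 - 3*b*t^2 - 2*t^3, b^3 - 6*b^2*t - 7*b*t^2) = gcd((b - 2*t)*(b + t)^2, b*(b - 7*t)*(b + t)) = b + t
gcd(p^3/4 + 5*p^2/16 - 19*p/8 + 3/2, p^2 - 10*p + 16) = p - 2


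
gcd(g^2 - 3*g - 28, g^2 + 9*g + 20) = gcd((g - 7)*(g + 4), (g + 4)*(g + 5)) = g + 4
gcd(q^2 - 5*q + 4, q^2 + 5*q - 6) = q - 1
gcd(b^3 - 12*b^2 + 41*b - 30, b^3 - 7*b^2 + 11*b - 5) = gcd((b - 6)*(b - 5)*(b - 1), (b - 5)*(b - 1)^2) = b^2 - 6*b + 5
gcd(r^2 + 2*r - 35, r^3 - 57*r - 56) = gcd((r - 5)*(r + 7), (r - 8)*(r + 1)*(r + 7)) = r + 7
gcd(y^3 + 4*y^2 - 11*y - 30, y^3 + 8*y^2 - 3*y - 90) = y^2 + 2*y - 15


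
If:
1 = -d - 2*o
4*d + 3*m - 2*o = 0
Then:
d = -2*o - 1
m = 10*o/3 + 4/3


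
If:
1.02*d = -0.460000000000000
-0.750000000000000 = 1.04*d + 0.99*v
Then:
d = -0.45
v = -0.28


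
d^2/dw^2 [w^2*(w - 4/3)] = 6*w - 8/3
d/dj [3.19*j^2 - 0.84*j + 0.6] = 6.38*j - 0.84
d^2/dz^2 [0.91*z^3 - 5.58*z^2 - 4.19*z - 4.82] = 5.46*z - 11.16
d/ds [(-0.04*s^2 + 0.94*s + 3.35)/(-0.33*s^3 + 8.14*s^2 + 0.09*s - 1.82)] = (-0.0132*s^4 + 0.6204*s^3 - 4.3387*s^2 - 54.3924*s - 2.0123)/(0.1089*s^6 - 5.3724*s^5 + 66.2002*s^4 + 2.6664*s^3 - 29.6215*s^2 - 0.3276*s + 3.3124)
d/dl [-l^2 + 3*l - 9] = 3 - 2*l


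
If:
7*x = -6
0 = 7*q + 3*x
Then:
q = 18/49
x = -6/7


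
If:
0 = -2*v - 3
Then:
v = -3/2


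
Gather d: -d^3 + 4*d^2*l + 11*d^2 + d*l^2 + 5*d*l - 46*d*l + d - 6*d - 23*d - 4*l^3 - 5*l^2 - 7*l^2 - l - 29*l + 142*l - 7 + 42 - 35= -d^3 + d^2*(4*l + 11) + d*(l^2 - 41*l - 28) - 4*l^3 - 12*l^2 + 112*l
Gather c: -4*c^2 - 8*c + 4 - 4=-4*c^2 - 8*c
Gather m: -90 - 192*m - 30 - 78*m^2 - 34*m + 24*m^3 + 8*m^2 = 24*m^3 - 70*m^2 - 226*m - 120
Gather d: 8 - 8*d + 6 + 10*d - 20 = 2*d - 6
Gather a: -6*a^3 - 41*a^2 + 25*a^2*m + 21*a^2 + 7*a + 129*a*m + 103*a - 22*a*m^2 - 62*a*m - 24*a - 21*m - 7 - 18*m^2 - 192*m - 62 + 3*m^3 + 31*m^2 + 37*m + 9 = -6*a^3 + a^2*(25*m - 20) + a*(-22*m^2 + 67*m + 86) + 3*m^3 + 13*m^2 - 176*m - 60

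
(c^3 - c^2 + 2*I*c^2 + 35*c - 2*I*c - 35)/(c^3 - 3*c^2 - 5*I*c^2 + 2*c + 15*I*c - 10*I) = (c + 7*I)/(c - 2)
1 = 1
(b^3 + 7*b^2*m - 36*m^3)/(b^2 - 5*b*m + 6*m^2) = (b^2 + 9*b*m + 18*m^2)/(b - 3*m)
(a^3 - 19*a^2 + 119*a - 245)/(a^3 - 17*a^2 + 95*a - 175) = (a - 7)/(a - 5)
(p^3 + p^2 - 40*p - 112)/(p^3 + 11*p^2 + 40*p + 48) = (p - 7)/(p + 3)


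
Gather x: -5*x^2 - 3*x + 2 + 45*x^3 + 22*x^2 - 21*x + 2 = 45*x^3 + 17*x^2 - 24*x + 4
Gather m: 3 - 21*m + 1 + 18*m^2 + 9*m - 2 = 18*m^2 - 12*m + 2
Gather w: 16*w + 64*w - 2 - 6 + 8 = 80*w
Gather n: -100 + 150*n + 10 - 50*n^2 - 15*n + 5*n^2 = -45*n^2 + 135*n - 90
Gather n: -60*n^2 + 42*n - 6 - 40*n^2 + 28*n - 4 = -100*n^2 + 70*n - 10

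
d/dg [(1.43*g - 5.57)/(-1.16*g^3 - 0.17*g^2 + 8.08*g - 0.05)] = (3.3176*g^3 - 19.1405*g^2 - 1.8938*g + 44.9341)/(1.3456*g^6 + 0.3944*g^5 - 18.7167*g^4 - 2.6312*g^3 + 65.3034*g^2 - 0.808*g + 0.0025)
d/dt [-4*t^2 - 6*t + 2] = -8*t - 6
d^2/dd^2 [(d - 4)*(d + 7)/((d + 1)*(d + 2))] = 60*(-3*d^2 - 9*d - 7)/(d^6 + 9*d^5 + 33*d^4 + 63*d^3 + 66*d^2 + 36*d + 8)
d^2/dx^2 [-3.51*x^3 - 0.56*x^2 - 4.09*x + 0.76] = -21.06*x - 1.12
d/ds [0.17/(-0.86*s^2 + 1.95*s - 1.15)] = (0.2924*s - 0.3315)/(0.86*s^2 - 1.95*s + 1.15)^2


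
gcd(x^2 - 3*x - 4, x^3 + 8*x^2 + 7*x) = x + 1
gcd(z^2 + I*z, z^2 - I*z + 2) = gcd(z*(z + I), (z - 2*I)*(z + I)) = z + I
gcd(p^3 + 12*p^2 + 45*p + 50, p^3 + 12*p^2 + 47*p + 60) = p + 5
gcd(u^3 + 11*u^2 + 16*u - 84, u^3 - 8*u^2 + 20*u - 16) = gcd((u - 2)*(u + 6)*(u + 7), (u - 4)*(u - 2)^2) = u - 2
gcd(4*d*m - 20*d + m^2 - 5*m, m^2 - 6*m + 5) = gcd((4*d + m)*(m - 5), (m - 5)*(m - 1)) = m - 5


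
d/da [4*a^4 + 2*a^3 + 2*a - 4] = 16*a^3 + 6*a^2 + 2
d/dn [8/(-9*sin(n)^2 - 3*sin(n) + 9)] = 8*(6*sin(n) + 1)*cos(n)/(3*(sin(n) - 3*cos(n)^2)^2)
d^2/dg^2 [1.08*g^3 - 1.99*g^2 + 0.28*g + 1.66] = 6.48*g - 3.98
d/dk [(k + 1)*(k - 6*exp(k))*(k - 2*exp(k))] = -8*k^2*exp(k) + 3*k^2 + 24*k*exp(2*k) - 24*k*exp(k) + 2*k + 36*exp(2*k) - 8*exp(k)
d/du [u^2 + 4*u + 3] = 2*u + 4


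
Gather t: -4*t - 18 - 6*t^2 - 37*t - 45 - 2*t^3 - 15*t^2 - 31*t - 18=-2*t^3 - 21*t^2 - 72*t - 81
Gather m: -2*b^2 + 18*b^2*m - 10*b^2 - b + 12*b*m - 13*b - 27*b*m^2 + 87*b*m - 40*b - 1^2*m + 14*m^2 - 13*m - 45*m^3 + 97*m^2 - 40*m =-12*b^2 - 54*b - 45*m^3 + m^2*(111 - 27*b) + m*(18*b^2 + 99*b - 54)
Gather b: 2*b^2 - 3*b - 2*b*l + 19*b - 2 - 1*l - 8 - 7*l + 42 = 2*b^2 + b*(16 - 2*l) - 8*l + 32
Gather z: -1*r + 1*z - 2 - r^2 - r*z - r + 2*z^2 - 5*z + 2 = -r^2 - 2*r + 2*z^2 + z*(-r - 4)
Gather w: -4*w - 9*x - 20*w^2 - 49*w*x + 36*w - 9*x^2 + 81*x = -20*w^2 + w*(32 - 49*x) - 9*x^2 + 72*x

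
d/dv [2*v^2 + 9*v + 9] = 4*v + 9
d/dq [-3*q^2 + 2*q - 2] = 2 - 6*q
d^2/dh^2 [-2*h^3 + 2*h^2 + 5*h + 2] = 4 - 12*h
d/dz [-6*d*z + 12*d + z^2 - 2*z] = -6*d + 2*z - 2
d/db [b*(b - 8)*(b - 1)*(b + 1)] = 4*b^3 - 24*b^2 - 2*b + 8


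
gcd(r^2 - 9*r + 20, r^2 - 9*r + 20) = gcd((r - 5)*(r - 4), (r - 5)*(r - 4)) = r^2 - 9*r + 20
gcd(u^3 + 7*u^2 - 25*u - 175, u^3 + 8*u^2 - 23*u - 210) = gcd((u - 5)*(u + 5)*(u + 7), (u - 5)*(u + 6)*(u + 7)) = u^2 + 2*u - 35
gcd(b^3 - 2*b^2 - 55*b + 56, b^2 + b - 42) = b + 7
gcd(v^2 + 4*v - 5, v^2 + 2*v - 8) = 1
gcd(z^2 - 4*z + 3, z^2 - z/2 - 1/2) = z - 1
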